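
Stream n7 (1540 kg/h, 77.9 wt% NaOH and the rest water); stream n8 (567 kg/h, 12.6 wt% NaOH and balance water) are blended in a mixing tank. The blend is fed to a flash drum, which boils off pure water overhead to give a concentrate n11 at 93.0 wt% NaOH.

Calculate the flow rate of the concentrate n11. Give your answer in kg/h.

NaOH entering = 1540×0.779 + 567×0.126 = 1271.1 kg/h.
All NaOH reports to n11, so n11 = 1271.1/0.930 = 1366.8 kg/h.

1367 kg/h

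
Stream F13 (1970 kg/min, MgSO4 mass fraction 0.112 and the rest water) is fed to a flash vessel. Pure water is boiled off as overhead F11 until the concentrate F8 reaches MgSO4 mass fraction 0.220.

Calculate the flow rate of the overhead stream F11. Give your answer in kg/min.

MgSO4 is conserved: 1970×0.112 = 220.64 kg/min all reports to the concentrate.
Concentrate = 220.64/(target fraction) = 1002.9 kg/min.
Overhead = 1970 − 1002.9 = 967.09 kg/min.

967.1 kg/min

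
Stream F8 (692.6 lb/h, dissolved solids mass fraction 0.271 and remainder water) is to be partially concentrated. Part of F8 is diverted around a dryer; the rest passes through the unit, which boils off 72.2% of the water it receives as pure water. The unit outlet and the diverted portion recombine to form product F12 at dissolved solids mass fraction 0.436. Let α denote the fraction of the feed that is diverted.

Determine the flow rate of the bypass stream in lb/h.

194.6 lb/h

All 692.6×0.271 = 187.69 lb/h of dissolved solids reaches F12, so F12 = 187.69/0.436 = 430.49 lb/h and vapour = 262.11 lb/h.
The evaporator receives (1−α)·692.6 of feed at 0.729 water and removes 0.722 of that water:
0.722×0.729×(1−α)×692.6 = 262.11
(1−α) = 262.11/364.54 = 0.7190;  α = 0.2810.
Bypass flow = 0.2810×692.6 = 194.62 lb/h.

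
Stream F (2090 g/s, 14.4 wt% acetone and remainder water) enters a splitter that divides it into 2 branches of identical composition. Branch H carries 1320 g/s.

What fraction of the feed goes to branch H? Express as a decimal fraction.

0.632

Fraction to H = 1320/2090 = 0.6316.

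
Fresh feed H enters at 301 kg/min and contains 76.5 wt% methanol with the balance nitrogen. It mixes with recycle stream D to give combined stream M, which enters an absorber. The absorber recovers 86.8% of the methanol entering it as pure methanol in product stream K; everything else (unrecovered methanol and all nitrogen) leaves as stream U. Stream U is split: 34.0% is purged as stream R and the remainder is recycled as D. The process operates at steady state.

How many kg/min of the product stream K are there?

218.9 kg/min

methanol in M: m_A = 301×0.765 + (1−0.340)·(1−0.868)·m_A, so m_A = 230.27/0.9129 = 252.24 kg/min.
Product K = 0.868×252.24 = 218.94 kg/min.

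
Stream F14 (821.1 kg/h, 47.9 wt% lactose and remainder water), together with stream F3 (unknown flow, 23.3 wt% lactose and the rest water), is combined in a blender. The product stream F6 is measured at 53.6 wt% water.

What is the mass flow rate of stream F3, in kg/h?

Let F3 be the unknown flow. Total out = 821.1 + F3.
water balance: 427.79 + 0.767·F3 = 0.536·(821.1 + F3)
(0.767 − 0.536)·F3 = 0.536×821.1 − 427.79 = 12.317
F3 = 12.317 / 0.231 = 53.318 kg/h

53.32 kg/h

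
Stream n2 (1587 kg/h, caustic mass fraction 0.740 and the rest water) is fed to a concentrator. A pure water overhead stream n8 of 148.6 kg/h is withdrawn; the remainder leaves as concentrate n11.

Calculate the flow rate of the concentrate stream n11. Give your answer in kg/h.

1438 kg/h

Concentrate = 1587 − 148.6 = 1438.4 kg/h.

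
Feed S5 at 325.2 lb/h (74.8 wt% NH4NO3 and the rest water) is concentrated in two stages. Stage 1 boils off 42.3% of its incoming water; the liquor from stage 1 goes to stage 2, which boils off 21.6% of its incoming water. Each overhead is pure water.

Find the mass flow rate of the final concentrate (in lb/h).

280.3 lb/h

water in feed = 325.2×0.252 = 81.95 lb/h.
After stage 1: water left = (1−0.423)×81.95 = 47.285; stream total = 290.53 lb/h.
After stage 2: water left = (1−0.216)×47.285 = 37.072; final concentrate = 280.32 lb/h.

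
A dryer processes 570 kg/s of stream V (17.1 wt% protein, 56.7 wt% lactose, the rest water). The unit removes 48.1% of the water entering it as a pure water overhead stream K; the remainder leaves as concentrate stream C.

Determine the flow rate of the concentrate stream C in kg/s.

498.2 kg/s

water entering = 570×0.262 = 149.34 kg/s; overhead removed = 0.481×149.34 = 71.833 kg/s.
Concentrate = 570 − 71.833 = 498.17 kg/s.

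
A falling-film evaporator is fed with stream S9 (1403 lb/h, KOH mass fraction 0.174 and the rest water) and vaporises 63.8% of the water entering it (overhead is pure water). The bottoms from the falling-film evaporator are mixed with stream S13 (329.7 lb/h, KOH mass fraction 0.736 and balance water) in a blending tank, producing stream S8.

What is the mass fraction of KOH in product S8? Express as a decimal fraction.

Vapour removed = 0.638×0.826×1403 = 739.36 lb/h; concentrate = 663.64 lb/h.
KOH reaching the mixer = 244.12 (from concentrate) + 329.7×0.736 = 486.78 lb/h.
Product flow = 663.64 + 329.7 = 993.34 lb/h; KOH fraction = 0.490.

0.490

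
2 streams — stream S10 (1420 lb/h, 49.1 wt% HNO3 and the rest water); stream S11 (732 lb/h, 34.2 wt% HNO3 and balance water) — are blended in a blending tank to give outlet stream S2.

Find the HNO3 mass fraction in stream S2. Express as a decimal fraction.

0.440

Total flow out = 1420 + 732 = 2152 lb/h.
HNO3 in = 1420×0.491 + 732×0.342 = 947.56 lb/h.
HNO3 mass fraction in S2 = 947.56/2152 = 0.440.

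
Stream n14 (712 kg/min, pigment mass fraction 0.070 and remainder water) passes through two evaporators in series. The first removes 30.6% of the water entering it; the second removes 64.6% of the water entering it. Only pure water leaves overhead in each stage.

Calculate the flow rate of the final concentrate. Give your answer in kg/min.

212.5 kg/min

water in feed = 712×0.930 = 662.16 kg/min.
After stage 1: water left = (1−0.306)×662.16 = 459.54; stream total = 509.38 kg/min.
After stage 2: water left = (1−0.646)×459.54 = 162.68; final concentrate = 212.52 kg/min.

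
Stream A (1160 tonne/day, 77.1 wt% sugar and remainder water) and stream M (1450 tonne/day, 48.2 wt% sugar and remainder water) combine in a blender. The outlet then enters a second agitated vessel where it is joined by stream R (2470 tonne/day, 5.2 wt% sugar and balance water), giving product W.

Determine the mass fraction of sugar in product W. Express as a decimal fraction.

0.339

Overall, product flow = 5080 tonne/day.
sugar in = 1160×0.771 + 1450×0.482 + 2470×0.052 = 1721.7 tonne/day.
sugar fraction in W = 0.339.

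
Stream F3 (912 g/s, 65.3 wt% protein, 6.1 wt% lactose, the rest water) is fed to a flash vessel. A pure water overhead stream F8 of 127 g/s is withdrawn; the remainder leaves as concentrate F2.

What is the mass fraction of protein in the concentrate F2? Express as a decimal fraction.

protein is not removed: 912×0.653 = 595.54 g/s of protein enters F2.
Concentrate = 912 − 127 = 785 g/s.
Mass fraction = 595.54/785 = 0.759.

0.759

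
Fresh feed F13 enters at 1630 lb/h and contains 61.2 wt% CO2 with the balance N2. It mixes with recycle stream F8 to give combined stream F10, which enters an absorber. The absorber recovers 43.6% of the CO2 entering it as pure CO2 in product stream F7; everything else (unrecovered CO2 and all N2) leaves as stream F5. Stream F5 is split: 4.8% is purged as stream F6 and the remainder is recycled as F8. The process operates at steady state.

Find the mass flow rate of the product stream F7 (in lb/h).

939.2 lb/h

CO2 in F10: m_A = 1630×0.612 + (1−0.048)·(1−0.436)·m_A, so m_A = 997.56/0.4631 = 2154.2 lb/h.
Product F7 = 0.436×2154.2 = 939.24 lb/h.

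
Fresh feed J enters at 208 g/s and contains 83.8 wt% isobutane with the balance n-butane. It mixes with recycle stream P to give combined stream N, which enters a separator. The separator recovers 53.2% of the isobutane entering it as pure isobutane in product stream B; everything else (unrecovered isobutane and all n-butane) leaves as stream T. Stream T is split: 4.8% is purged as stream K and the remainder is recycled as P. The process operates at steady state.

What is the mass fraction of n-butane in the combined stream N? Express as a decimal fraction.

n-butane enters only via J and leaves only via the purge: 208×0.162 = 0.048×(n-butane in T), and the separator passes all n-butane, so n-butane in N = n-butane in T = 702 g/s.
isobutane in N: m_A = 208×0.838 + (1−0.048)·(1−0.532)·m_A, so m_A = 174.3/0.5545 = 314.36 g/s.
N = 314.36 + 702 = 1016.4 g/s.
n-butane fraction in N = 702/1016.4 = 0.691.

0.691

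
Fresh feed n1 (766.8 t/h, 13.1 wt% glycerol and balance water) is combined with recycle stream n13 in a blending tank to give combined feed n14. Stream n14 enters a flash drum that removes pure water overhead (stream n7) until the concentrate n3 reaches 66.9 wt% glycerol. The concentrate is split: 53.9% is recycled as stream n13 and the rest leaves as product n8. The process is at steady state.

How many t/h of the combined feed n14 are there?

942.4 t/h

Overall glycerol balance (none leaves overhead): glycerol in fresh feed = glycerol in product, i.e. 766.8×0.131 = (1−0.539)·n3·0.669.
n3 = 100.45/(0.669×0.461) = 325.71 t/h.
Recycle n13 = 0.539×325.71 = 175.56 t/h.
Combined feed n14 = 766.8 + 175.56 = 942.36 t/h.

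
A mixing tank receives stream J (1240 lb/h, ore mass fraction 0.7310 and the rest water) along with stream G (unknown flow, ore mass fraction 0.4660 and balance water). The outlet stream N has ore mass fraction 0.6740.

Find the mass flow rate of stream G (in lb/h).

Let G be the unknown flow. Total out = 1240 + G.
ore balance: 906.44 + 0.466·G = 0.674·(1240 + G)
(0.466 − 0.674)·G = 0.674×1240 − 906.44 = -70.68
G = -70.68 / -0.208 = 339.81 lb/h

339.8 lb/h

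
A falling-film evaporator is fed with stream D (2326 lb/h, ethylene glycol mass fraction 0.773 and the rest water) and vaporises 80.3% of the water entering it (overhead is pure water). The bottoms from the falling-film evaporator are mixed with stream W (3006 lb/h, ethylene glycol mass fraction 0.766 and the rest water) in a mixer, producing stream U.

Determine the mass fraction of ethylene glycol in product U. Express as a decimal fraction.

0.835

Vapour removed = 0.803×0.227×2326 = 423.99 lb/h; concentrate = 1902 lb/h.
ethylene glycol reaching the mixer = 1798 (from concentrate) + 3006×0.766 = 4100.6 lb/h.
Product flow = 1902 + 3006 = 4908 lb/h; ethylene glycol fraction = 0.835.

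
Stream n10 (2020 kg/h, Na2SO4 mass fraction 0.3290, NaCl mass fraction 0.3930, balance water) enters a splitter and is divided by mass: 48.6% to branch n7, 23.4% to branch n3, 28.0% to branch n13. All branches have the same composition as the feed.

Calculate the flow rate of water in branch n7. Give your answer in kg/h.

272.9 kg/h

Branch n7 total = 0.486×2020 = 981.72 kg/h.
water in n7 = 0.278×981.72 = 272.92 kg/h.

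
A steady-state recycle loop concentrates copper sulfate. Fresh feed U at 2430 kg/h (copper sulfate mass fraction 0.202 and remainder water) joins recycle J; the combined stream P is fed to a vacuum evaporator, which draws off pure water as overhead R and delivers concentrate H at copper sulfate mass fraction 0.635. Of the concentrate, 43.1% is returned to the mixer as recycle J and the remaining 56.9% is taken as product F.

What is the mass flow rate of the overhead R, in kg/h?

1657 kg/h

Overall copper sulfate balance (none leaves overhead): copper sulfate in fresh feed = copper sulfate in product, i.e. 2430×0.202 = (1−0.431)·H·0.635.
H = 490.86/(0.635×0.569) = 1358.5 kg/h.
Recycle J = 0.431×1358.5 = 585.53 kg/h.
Combined feed P = 2430 + 585.53 = 3015.5 kg/h.
Overhead R = P − H = 3015.5 − 1358.5 = 1657 kg/h.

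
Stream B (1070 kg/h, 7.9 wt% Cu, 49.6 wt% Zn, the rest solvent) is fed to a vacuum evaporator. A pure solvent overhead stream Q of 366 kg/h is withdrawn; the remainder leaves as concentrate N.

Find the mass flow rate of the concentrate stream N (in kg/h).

Concentrate = 1070 − 366 = 704 kg/h.

704 kg/h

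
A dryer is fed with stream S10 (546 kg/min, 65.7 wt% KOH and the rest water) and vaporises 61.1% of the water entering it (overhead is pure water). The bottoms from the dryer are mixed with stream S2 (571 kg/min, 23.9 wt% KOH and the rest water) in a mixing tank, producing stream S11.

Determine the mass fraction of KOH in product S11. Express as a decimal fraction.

0.494

Vapour removed = 0.611×0.343×546 = 114.43 kg/min; concentrate = 431.57 kg/min.
KOH reaching the mixer = 358.72 (from concentrate) + 571×0.239 = 495.19 kg/min.
Product flow = 431.57 + 571 = 1002.6 kg/min; KOH fraction = 0.494.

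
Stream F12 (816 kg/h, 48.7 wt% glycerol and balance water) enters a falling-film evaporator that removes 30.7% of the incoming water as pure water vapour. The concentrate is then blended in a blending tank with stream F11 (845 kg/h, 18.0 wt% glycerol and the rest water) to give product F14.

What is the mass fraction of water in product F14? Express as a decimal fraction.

0.641

Vapour removed = 0.307×0.513×816 = 128.51 kg/h; concentrate = 687.49 kg/h.
water reaching the mixer = 290.1 (from concentrate) + 845×0.820 = 983 kg/h.
Product flow = 687.49 + 845 = 1532.5 kg/h; water fraction = 0.641.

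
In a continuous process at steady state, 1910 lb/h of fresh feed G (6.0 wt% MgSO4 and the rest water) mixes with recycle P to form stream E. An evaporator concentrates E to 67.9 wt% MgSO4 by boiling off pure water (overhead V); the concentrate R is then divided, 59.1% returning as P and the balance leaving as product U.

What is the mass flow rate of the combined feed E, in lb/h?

Overall MgSO4 balance (none leaves overhead): MgSO4 in fresh feed = MgSO4 in product, i.e. 1910×0.060 = (1−0.591)·R·0.679.
R = 114.6/(0.679×0.409) = 412.66 lb/h.
Recycle P = 0.591×412.66 = 243.88 lb/h.
Combined feed E = 1910 + 243.88 = 2153.9 lb/h.

2154 lb/h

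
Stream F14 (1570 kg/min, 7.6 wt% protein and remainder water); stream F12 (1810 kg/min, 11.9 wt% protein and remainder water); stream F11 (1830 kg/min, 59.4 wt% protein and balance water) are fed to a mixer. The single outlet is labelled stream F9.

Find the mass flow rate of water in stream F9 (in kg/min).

3788 kg/min

water out = water in = 1570×0.924 + 1810×0.881 + 1830×0.406 = 3788.3 kg/min.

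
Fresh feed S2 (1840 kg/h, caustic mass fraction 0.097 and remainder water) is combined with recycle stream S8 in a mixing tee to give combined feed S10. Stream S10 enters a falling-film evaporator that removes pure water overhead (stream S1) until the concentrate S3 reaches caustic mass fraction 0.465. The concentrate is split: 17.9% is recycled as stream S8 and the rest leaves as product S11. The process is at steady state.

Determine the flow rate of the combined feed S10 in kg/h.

1924 kg/h

Overall caustic balance (none leaves overhead): caustic in fresh feed = caustic in product, i.e. 1840×0.097 = (1−0.179)·S3·0.465.
S3 = 178.48/(0.465×0.821) = 467.51 kg/h.
Recycle S8 = 0.179×467.51 = 83.685 kg/h.
Combined feed S10 = 1840 + 83.685 = 1923.7 kg/h.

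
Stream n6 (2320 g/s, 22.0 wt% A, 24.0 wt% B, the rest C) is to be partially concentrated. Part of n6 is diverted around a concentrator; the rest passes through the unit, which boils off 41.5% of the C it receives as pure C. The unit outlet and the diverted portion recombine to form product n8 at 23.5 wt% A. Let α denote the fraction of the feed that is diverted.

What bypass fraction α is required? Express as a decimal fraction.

0.715

All 2320×0.220 = 510.4 g/s of A reaches n8, so n8 = 510.4/0.235 = 2171.9 g/s and vapour = 148.09 g/s.
The evaporator receives (1−α)·2320 of feed at 0.540 C and removes 0.415 of that C:
0.415×0.540×(1−α)×2320 = 148.09
(1−α) = 148.09/519.91 = 0.2848;  α = 0.7152.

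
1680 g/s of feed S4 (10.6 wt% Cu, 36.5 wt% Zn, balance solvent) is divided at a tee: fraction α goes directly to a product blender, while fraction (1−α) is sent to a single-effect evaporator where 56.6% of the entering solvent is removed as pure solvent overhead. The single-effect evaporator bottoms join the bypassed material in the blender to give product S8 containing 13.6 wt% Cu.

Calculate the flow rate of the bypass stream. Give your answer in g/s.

442.3 g/s

All 1680×0.106 = 178.08 g/s of Cu reaches S8, so S8 = 178.08/0.136 = 1309.4 g/s and vapour = 370.59 g/s.
The evaporator receives (1−α)·1680 of feed at 0.529 solvent and removes 0.566 of that solvent:
0.566×0.529×(1−α)×1680 = 370.59
(1−α) = 370.59/503.02 = 0.7367;  α = 0.2633.
Bypass flow = 0.2633×1680 = 442.29 g/s.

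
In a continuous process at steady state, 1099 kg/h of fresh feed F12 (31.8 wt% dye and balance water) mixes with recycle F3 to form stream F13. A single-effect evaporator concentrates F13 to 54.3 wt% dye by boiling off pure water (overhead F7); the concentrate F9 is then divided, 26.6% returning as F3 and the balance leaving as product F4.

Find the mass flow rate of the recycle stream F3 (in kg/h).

Overall dye balance (none leaves overhead): dye in fresh feed = dye in product, i.e. 1099×0.318 = (1−0.266)·F9·0.543.
F9 = 349.48/(0.543×0.734) = 876.86 kg/h.
Recycle F3 = 0.266×876.86 = 233.24 kg/h.

233.2 kg/h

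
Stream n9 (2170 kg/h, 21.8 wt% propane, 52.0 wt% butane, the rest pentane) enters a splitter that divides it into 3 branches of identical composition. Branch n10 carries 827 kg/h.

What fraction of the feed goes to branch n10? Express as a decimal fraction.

0.381

Fraction to n10 = 827/2170 = 0.3811.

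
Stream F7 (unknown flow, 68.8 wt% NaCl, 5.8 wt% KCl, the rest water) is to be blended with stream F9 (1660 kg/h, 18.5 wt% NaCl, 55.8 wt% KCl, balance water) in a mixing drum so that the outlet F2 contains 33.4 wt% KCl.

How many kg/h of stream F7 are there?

1347 kg/h

Let F7 be the unknown flow. Total out = 1660 + F7.
KCl balance: 926.28 + 0.058·F7 = 0.334·(1660 + F7)
(0.058 − 0.334)·F7 = 0.334×1660 − 926.28 = -371.84
F7 = -371.84 / -0.276 = 1347.2 kg/h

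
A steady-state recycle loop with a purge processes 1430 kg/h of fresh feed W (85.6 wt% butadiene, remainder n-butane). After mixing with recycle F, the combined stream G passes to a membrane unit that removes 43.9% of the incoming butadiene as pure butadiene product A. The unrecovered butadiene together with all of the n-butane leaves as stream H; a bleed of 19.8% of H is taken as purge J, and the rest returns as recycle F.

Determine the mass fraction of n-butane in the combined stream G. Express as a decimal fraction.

0.3185

n-butane enters only via W and leaves only via the purge: 1430×0.144 = 0.198×(n-butane in H), and the membrane unit passes all n-butane, so n-butane in G = n-butane in H = 1040 kg/h.
butadiene in G: m_A = 1430×0.856 + (1−0.198)·(1−0.439)·m_A, so m_A = 1224.1/0.5501 = 2225.3 kg/h.
G = 2225.3 + 1040 = 3265.3 kg/h.
n-butane fraction in G = 1040/3265.3 = 0.3185.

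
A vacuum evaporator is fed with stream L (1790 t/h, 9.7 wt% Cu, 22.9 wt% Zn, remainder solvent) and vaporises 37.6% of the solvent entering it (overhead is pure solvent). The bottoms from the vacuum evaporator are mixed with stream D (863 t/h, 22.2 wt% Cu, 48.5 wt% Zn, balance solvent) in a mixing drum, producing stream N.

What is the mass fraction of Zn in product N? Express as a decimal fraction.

Vapour removed = 0.376×0.674×1790 = 453.63 t/h; concentrate = 1336.4 t/h.
Zn reaching the mixer = 409.91 (from concentrate) + 863×0.485 = 828.47 t/h.
Product flow = 1336.4 + 863 = 2199.4 t/h; Zn fraction = 0.377.

0.377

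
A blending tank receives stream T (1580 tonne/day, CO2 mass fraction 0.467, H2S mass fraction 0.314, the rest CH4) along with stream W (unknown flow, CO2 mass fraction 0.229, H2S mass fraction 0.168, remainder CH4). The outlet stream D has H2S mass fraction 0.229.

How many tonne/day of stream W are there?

Let W be the unknown flow. Total out = 1580 + W.
H2S balance: 496.12 + 0.168·W = 0.229·(1580 + W)
(0.168 − 0.229)·W = 0.229×1580 − 496.12 = -134.3
W = -134.3 / -0.061 = 2201.6 tonne/day

2202 tonne/day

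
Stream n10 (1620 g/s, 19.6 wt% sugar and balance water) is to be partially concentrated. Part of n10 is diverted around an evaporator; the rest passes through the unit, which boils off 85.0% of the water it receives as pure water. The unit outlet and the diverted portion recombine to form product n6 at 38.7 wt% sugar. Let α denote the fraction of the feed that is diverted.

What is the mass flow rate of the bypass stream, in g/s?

All 1620×0.196 = 317.52 g/s of sugar reaches n6, so n6 = 317.52/0.387 = 820.47 g/s and vapour = 799.53 g/s.
The evaporator receives (1−α)·1620 of feed at 0.804 water and removes 0.850 of that water:
0.850×0.804×(1−α)×1620 = 799.53
(1−α) = 799.53/1107.1 = 0.7222;  α = 0.2778.
Bypass flow = 0.2778×1620 = 450.06 g/s.

450.1 g/s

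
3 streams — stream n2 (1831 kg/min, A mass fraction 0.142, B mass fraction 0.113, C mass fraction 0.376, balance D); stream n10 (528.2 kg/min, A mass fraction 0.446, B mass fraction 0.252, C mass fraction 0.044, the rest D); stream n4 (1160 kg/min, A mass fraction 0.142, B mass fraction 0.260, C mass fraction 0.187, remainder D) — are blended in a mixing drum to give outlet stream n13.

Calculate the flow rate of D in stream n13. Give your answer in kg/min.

1289 kg/min

D out = D in = 1831×0.369 + 528.2×0.258 + 1160×0.411 = 1288.7 kg/min.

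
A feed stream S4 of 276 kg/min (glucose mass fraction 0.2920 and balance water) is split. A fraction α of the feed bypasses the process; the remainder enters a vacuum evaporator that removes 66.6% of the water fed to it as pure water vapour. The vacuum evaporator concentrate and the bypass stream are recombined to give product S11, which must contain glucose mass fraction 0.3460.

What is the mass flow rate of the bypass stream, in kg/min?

All 276×0.292 = 80.592 kg/min of glucose reaches S11, so S11 = 80.592/0.346 = 232.92 kg/min and vapour = 43.075 kg/min.
The evaporator receives (1−α)·276 of feed at 0.708 water and removes 0.666 of that water:
0.666×0.708×(1−α)×276 = 43.075
(1−α) = 43.075/130.14 = 0.3310;  α = 0.6690.
Bypass flow = 0.6690×276 = 184.65 kg/min.

184.6 kg/min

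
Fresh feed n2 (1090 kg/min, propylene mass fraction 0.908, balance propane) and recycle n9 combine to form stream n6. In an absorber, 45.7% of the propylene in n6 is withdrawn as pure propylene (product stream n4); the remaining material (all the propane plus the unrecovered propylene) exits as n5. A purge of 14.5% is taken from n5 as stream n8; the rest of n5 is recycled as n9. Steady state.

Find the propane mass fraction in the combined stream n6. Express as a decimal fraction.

0.272

propane enters only via n2 and leaves only via the purge: 1090×0.092 = 0.145×(propane in n5), and the absorber passes all propane, so propane in n6 = propane in n5 = 691.59 kg/min.
propylene in n6: m_A = 1090×0.908 + (1−0.145)·(1−0.457)·m_A, so m_A = 989.72/0.5357 = 1847.4 kg/min.
n6 = 1847.4 + 691.59 = 2539 kg/min.
propane fraction in n6 = 691.59/2539 = 0.272.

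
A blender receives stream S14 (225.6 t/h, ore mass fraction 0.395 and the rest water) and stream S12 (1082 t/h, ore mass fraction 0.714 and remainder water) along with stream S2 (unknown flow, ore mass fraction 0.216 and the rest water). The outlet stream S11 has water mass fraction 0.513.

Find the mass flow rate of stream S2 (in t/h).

829.7 t/h

Let S2 be the unknown flow. Total out = 1307.6 + S2.
water balance: 445.94 + 0.784·S2 = 0.513·(1307.6 + S2)
(0.784 − 0.513)·S2 = 0.513×1307.6 − 445.94 = 224.86
S2 = 224.86 / 0.271 = 829.74 t/h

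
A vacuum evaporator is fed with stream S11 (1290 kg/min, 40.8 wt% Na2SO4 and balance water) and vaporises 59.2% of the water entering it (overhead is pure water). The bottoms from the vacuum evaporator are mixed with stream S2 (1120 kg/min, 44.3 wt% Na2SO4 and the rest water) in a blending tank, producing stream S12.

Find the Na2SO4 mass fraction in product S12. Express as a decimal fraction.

0.5222

Vapour removed = 0.592×0.592×1290 = 452.1 kg/min; concentrate = 837.9 kg/min.
Na2SO4 reaching the mixer = 526.32 (from concentrate) + 1120×0.443 = 1022.5 kg/min.
Product flow = 837.9 + 1120 = 1957.9 kg/min; Na2SO4 fraction = 0.5222.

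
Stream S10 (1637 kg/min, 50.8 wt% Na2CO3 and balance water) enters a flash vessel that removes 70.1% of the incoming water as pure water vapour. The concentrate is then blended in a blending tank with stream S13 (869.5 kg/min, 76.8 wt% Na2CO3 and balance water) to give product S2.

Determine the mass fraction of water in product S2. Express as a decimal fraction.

Vapour removed = 0.701×0.492×1637 = 564.59 kg/min; concentrate = 1072.4 kg/min.
water reaching the mixer = 240.82 (from concentrate) + 869.5×0.232 = 442.54 kg/min.
Product flow = 1072.4 + 869.5 = 1941.9 kg/min; water fraction = 0.228.

0.228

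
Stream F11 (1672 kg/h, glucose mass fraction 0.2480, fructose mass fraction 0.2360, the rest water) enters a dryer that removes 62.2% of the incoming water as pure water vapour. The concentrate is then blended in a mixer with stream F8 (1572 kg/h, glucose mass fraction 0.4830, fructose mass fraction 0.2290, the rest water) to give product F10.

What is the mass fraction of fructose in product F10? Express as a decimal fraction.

0.2787

Vapour removed = 0.622×0.516×1672 = 536.63 kg/h; concentrate = 1135.4 kg/h.
fructose reaching the mixer = 394.59 (from concentrate) + 1572×0.229 = 754.58 kg/h.
Product flow = 1135.4 + 1572 = 2707.4 kg/h; fructose fraction = 0.2787.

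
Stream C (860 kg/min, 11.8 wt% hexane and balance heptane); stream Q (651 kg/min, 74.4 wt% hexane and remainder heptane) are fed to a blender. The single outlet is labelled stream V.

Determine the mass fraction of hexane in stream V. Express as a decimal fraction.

0.388

Total flow out = 860 + 651 = 1511 kg/min.
hexane in = 860×0.118 + 651×0.744 = 585.82 kg/min.
hexane mass fraction in V = 585.82/1511 = 0.388.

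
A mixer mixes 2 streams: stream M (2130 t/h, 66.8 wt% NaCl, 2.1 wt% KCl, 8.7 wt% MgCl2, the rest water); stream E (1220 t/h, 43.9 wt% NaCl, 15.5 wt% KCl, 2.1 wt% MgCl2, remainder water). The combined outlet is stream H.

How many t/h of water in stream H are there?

water out = water in = 2130×0.224 + 1220×0.385 = 946.82 t/h.

946.8 t/h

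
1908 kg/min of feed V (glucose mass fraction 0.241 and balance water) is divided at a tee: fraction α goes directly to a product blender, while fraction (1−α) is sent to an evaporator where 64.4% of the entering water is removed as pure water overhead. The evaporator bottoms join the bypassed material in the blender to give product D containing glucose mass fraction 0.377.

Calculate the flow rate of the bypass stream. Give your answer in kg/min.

499.9 kg/min

All 1908×0.241 = 459.83 kg/min of glucose reaches D, so D = 459.83/0.377 = 1219.7 kg/min and vapour = 688.3 kg/min.
The evaporator receives (1−α)·1908 of feed at 0.759 water and removes 0.644 of that water:
0.644×0.759×(1−α)×1908 = 688.3
(1−α) = 688.3/932.62 = 0.7380;  α = 0.2620.
Bypass flow = 0.2620×1908 = 499.85 kg/min.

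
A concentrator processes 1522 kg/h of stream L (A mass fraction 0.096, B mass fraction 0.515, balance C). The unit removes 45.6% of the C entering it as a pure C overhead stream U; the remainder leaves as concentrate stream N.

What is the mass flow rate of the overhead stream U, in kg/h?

C entering = 1522×0.389 = 592.06 kg/h; overhead removed = 0.456×592.06 = 269.98 kg/h.

270 kg/h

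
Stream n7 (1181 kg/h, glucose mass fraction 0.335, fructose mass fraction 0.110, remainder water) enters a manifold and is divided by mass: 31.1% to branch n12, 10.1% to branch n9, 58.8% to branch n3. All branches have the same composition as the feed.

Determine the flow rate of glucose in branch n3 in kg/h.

232.6 kg/h

Branch n3 total = 0.588×1181 = 694.43 kg/h.
glucose in n3 = 0.335×694.43 = 232.63 kg/h.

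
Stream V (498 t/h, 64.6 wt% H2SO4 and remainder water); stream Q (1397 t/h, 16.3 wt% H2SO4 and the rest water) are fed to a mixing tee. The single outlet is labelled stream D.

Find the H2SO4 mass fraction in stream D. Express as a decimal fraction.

0.290

Total flow out = 498 + 1397 = 1895 t/h.
H2SO4 in = 498×0.646 + 1397×0.163 = 549.42 t/h.
H2SO4 mass fraction in D = 549.42/1895 = 0.290.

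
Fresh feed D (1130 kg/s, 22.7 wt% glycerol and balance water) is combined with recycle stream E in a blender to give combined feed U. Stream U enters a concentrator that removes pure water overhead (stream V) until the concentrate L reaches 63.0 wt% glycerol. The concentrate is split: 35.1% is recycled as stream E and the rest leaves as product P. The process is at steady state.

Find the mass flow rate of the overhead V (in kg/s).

722.8 kg/s

Overall glycerol balance (none leaves overhead): glycerol in fresh feed = glycerol in product, i.e. 1130×0.227 = (1−0.351)·L·0.630.
L = 256.51/(0.630×0.649) = 627.36 kg/s.
Recycle E = 0.351×627.36 = 220.2 kg/s.
Combined feed U = 1130 + 220.2 = 1350.2 kg/s.
Overhead V = U − L = 1350.2 − 627.36 = 722.84 kg/s.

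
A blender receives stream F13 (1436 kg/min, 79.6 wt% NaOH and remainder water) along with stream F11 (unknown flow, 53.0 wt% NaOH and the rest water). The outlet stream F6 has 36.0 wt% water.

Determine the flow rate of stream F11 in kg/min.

Let F11 be the unknown flow. Total out = 1436 + F11.
water balance: 292.94 + 0.470·F11 = 0.360·(1436 + F11)
(0.470 − 0.360)·F11 = 0.360×1436 − 292.94 = 224.02
F11 = 224.02 / 0.110 = 2036.5 kg/min

2037 kg/min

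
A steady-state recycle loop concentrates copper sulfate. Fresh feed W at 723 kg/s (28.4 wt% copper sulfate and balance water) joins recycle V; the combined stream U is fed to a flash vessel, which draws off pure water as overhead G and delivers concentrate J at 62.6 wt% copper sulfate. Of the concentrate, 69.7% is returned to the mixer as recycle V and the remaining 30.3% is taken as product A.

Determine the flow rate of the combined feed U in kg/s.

1478 kg/s

Overall copper sulfate balance (none leaves overhead): copper sulfate in fresh feed = copper sulfate in product, i.e. 723×0.284 = (1−0.697)·J·0.626.
J = 205.33/(0.626×0.303) = 1082.5 kg/s.
Recycle V = 0.697×1082.5 = 754.52 kg/s.
Combined feed U = 723 + 754.52 = 1477.5 kg/s.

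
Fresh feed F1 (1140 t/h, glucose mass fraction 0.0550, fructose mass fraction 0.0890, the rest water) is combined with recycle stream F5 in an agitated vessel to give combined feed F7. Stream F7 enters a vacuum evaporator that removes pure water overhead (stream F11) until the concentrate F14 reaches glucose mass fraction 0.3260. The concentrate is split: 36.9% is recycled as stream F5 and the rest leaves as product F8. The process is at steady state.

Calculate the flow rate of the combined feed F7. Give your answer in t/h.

Overall glucose balance (none leaves overhead): glucose in fresh feed = glucose in product, i.e. 1140×0.055 = (1−0.369)·F14·0.326.
F14 = 62.7/(0.326×0.631) = 304.8 t/h.
Recycle F5 = 0.369×304.8 = 112.47 t/h.
Combined feed F7 = 1140 + 112.47 = 1252.5 t/h.

1252 t/h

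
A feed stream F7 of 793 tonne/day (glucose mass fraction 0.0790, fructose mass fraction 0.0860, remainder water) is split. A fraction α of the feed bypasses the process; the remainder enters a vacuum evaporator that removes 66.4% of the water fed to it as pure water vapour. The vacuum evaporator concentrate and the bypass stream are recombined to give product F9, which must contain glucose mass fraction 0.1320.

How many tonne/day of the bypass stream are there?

218.7 tonne/day

All 793×0.079 = 62.647 tonne/day of glucose reaches F9, so F9 = 62.647/0.132 = 474.6 tonne/day and vapour = 318.4 tonne/day.
The evaporator receives (1−α)·793 of feed at 0.835 water and removes 0.664 of that water:
0.664×0.835×(1−α)×793 = 318.4
(1−α) = 318.4/439.67 = 0.7242;  α = 0.2758.
Bypass flow = 0.2758×793 = 218.72 tonne/day.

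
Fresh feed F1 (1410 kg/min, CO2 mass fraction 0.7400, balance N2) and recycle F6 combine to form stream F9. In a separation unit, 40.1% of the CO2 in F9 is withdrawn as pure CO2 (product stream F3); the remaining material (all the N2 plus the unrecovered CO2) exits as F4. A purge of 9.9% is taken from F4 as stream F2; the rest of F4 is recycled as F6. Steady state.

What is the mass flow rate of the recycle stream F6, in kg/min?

N2 enters only via F1 and leaves only via the purge: 1410×0.260 = 0.099×(N2 in F4), and the separation unit passes all N2, so N2 in F9 = N2 in F4 = 3703 kg/min.
CO2 in F9: m_A = 1410×0.740 + (1−0.099)·(1−0.401)·m_A, so m_A = 1043.4/0.4603 = 2266.8 kg/min.
F4 = (1−0.401)×2266.8 + 3703 = 5060.8 kg/min.
Recycle F6 = (1−0.099)×5060.8 = 4559.8 kg/min.

4560 kg/min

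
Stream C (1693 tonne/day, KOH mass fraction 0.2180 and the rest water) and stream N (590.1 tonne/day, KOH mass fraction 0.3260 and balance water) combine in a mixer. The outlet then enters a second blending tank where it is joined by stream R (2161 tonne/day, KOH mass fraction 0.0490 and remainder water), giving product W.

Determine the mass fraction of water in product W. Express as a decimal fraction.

0.8498

Overall, product flow = 4444.1 tonne/day.
water in = 1693×0.782 + 590.1×0.674 + 2161×0.951 = 3776.8 tonne/day.
water fraction in W = 0.8498.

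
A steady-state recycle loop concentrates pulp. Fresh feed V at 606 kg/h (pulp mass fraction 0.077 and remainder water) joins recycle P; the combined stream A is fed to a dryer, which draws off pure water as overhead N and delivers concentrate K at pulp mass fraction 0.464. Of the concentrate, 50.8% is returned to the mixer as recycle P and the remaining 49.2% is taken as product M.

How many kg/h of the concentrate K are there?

204.4 kg/h

Overall pulp balance (none leaves overhead): pulp in fresh feed = pulp in product, i.e. 606×0.077 = (1−0.508)·K·0.464.
K = 46.662/(0.464×0.492) = 204.4 kg/h.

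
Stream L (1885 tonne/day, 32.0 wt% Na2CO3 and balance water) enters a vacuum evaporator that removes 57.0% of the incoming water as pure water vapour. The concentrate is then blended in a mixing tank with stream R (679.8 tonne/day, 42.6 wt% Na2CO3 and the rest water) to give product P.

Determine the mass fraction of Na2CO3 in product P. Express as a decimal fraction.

Vapour removed = 0.570×0.680×1885 = 730.63 tonne/day; concentrate = 1154.4 tonne/day.
Na2CO3 reaching the mixer = 603.2 (from concentrate) + 679.8×0.426 = 892.79 tonne/day.
Product flow = 1154.4 + 679.8 = 1834.2 tonne/day; Na2CO3 fraction = 0.4868.

0.4868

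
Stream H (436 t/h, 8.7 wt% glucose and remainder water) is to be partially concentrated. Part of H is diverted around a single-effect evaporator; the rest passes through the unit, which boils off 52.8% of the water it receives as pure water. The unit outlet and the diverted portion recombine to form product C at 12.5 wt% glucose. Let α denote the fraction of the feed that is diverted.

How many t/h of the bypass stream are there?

161 t/h

All 436×0.087 = 37.932 t/h of glucose reaches C, so C = 37.932/0.125 = 303.46 t/h and vapour = 132.54 t/h.
The evaporator receives (1−α)·436 of feed at 0.913 water and removes 0.528 of that water:
0.528×0.913×(1−α)×436 = 132.54
(1−α) = 132.54/210.18 = 0.6306;  α = 0.3694.
Bypass flow = 0.3694×436 = 161.05 t/h.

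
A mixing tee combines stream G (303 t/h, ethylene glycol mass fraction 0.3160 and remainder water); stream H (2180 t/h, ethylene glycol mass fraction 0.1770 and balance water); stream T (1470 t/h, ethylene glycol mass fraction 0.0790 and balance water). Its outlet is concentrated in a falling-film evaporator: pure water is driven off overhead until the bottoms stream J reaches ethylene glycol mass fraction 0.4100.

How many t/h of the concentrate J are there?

ethylene glycol entering = 303×0.316 + 2180×0.177 + 1470×0.079 = 597.74 t/h.
All ethylene glycol reports to J, so J = 597.74/0.410 = 1457.9 t/h.

1458 t/h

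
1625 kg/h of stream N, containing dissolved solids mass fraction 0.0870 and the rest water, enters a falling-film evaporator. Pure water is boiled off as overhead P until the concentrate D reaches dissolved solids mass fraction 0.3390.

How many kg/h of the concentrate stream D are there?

417 kg/h

dissolved solids is conserved: 1625×0.087 = 141.38 kg/h all reports to the concentrate.
Concentrate = 141.38/(target fraction) = 417.04 kg/h.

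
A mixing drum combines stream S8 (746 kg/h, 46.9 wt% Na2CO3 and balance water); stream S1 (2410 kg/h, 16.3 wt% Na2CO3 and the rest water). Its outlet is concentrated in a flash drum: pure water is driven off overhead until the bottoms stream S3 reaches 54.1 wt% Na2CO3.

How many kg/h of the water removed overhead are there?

1783 kg/h

Na2CO3 entering = 746×0.469 + 2410×0.163 = 742.7 kg/h.
All Na2CO3 reports to S3, so S3 = 742.7/0.541 = 1372.8 kg/h.
Total feed = 3156 kg/h; overhead = 3156 − 1372.8 = 1783.2 kg/h.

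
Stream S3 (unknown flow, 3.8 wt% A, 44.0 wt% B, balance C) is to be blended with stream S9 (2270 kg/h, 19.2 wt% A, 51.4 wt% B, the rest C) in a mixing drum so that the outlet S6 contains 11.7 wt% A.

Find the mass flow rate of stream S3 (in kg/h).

Let S3 be the unknown flow. Total out = 2270 + S3.
A balance: 435.84 + 0.038·S3 = 0.117·(2270 + S3)
(0.038 − 0.117)·S3 = 0.117×2270 − 435.84 = -170.25
S3 = -170.25 / -0.079 = 2155.1 kg/h

2155 kg/h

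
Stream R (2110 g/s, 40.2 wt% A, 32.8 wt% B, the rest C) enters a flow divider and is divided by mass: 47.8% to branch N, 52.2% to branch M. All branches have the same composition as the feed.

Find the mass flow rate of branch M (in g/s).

Branch M flow = 0.522×2110 = 1101.4 g/s.

1101 g/s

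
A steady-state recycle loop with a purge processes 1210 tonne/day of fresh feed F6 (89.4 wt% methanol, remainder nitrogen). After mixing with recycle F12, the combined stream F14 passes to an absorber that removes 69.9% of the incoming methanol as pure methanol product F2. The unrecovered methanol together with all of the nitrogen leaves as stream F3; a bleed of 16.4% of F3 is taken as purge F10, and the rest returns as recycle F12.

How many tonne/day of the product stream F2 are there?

methanol in F14: m_A = 1210×0.894 + (1−0.164)·(1−0.699)·m_A, so m_A = 1081.7/0.7484 = 1445.5 tonne/day.
Product F2 = 0.699×1445.5 = 1010.4 tonne/day.

1010 tonne/day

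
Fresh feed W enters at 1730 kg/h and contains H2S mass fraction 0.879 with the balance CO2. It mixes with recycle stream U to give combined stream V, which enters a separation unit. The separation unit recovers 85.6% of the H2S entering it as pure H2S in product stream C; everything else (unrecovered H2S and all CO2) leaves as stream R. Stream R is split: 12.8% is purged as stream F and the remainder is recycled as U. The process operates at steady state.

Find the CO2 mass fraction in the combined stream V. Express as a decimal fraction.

CO2 enters only via W and leaves only via the purge: 1730×0.121 = 0.128×(CO2 in R), and the separation unit passes all CO2, so CO2 in V = CO2 in R = 1635.4 kg/h.
H2S in V: m_A = 1730×0.879 + (1−0.128)·(1−0.856)·m_A, so m_A = 1520.7/0.8744 = 1739 kg/h.
V = 1739 + 1635.4 = 3374.4 kg/h.
CO2 fraction in V = 1635.4/3374.4 = 0.485.

0.485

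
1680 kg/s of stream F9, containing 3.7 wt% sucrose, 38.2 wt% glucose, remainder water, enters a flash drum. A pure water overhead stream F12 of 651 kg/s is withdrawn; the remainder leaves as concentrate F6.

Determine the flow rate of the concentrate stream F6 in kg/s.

Concentrate = 1680 − 651 = 1029 kg/s.

1029 kg/s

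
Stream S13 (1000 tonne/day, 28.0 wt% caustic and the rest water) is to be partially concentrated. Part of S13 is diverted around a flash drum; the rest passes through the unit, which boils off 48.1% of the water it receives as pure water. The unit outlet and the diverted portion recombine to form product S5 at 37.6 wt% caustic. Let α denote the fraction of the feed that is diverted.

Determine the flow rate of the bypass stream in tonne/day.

All 1000×0.280 = 280 tonne/day of caustic reaches S5, so S5 = 280/0.376 = 744.68 tonne/day and vapour = 255.32 tonne/day.
The evaporator receives (1−α)·1000 of feed at 0.720 water and removes 0.481 of that water:
0.481×0.720×(1−α)×1000 = 255.32
(1−α) = 255.32/346.32 = 0.7372;  α = 0.2628.
Bypass flow = 0.2628×1000 = 262.77 tonne/day.

262.8 tonne/day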